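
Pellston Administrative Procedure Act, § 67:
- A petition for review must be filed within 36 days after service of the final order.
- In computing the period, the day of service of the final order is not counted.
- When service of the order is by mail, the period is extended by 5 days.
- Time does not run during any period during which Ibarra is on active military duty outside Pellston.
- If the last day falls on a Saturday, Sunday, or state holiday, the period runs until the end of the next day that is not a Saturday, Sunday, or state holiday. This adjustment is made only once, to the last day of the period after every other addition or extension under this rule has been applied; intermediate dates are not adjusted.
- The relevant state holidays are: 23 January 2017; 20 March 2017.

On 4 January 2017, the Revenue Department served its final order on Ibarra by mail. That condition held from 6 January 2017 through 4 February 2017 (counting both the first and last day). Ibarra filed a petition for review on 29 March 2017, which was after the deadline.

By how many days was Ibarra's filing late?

13 days

36 days after 4 January 2017 is February 9, 2017.
Service was by mail, adding 5 days: February 9, 2017 + 5 days = February 14, 2017.
From January 6, 2017 through February 4, 2017 inclusive is 30 days; tolling adds 30 days: February 14, 2017 + 30 days = March 16, 2017.
March 16, 2017 is a Thursday and not a state holiday, so no extension applies.
The deadline is March 16, 2017; from March 16, 2017 to March 29, 2017 is 13 days.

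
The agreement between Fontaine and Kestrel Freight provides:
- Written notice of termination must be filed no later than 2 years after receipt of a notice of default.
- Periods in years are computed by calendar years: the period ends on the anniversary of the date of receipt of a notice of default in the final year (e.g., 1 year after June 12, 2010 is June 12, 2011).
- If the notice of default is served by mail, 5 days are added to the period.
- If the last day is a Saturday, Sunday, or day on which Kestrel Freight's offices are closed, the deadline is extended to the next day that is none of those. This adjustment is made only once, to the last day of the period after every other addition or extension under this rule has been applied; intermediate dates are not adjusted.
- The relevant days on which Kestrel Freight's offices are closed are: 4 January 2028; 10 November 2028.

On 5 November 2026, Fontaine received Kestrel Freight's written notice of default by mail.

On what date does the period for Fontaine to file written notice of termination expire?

November 13, 2028

2 years after 5 November 2026 is November 5, 2028.
Service was by mail, adding 5 days: November 5, 2028 + 5 days = November 10, 2028.
November 10, 2028 is a listed holiday; November 11, 2028 is Saturday; November 12, 2028 is Sunday. The next qualifying day is November 13, 2028.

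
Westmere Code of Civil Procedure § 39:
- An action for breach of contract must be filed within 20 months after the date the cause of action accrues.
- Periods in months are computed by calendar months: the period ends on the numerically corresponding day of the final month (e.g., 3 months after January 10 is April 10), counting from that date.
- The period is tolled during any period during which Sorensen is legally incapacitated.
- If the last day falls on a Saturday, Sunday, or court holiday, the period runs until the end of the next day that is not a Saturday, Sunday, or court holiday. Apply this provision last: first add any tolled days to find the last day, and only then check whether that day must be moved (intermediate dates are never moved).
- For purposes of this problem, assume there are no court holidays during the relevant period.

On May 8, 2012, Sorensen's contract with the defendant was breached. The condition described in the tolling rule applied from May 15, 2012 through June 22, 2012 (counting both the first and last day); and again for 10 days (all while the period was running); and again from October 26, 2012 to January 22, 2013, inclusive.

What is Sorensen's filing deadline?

May 26, 2014

20 months after May 8, 2012 is January 8, 2014.
From May 15, 2012 through June 22, 2012 inclusive is 39 days; tolling adds 39 days: January 8, 2014 + 39 days = February 16, 2014.
Tolling adds 10 days: February 16, 2014 + 10 days = February 26, 2014.
From October 26, 2012 through January 22, 2013 inclusive is 89 days; tolling adds 89 days: February 26, 2014 + 89 days = May 26, 2014.
May 26, 2014 is a Monday and not a court holiday, so no extension applies.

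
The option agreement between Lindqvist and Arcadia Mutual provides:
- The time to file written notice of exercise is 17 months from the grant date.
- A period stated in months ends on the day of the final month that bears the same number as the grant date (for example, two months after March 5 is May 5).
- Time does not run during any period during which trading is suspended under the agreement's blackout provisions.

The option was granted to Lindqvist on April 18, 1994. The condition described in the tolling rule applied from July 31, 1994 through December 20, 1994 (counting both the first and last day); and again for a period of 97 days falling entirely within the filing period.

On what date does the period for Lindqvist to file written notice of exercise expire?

17 months after April 18, 1994 is September 18, 1995.
From July 31, 1994 through December 20, 1994 inclusive is 143 days; tolling adds 143 days: September 18, 1995 + 143 days = February 8, 1996.
Tolling adds 97 days: February 8, 1996 + 97 days = May 15, 1996.

May 15, 1996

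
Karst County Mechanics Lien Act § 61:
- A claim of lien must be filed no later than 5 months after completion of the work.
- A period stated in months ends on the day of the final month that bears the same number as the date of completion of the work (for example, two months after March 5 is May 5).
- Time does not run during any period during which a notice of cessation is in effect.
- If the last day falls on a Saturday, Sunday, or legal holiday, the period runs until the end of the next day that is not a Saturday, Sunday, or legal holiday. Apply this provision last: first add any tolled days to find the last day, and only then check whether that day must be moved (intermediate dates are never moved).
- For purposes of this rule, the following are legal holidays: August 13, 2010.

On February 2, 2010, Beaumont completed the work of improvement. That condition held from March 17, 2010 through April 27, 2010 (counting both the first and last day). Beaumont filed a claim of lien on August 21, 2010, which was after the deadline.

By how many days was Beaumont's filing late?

5 months after February 2, 2010 is July 2, 2010.
From March 17, 2010 through April 27, 2010 inclusive is 42 days; tolling adds 42 days: July 2, 2010 + 42 days = August 13, 2010.
August 13, 2010 is a listed holiday; August 14, 2010 is Saturday; August 15, 2010 is Sunday. The next qualifying day is August 16, 2010.
The deadline is August 16, 2010; from August 16, 2010 to August 21, 2010 is 5 days.

5 days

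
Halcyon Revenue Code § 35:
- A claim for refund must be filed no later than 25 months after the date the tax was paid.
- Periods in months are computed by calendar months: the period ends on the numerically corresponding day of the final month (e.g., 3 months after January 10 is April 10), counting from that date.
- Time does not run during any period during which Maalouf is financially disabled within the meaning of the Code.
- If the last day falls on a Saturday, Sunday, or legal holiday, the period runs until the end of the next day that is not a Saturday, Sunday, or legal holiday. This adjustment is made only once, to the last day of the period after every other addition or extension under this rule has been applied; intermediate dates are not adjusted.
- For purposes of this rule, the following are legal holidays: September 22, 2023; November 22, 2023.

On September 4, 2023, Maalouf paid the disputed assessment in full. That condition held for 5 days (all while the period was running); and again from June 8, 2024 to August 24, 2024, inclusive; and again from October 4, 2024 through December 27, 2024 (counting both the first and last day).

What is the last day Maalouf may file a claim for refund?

March 23, 2026

25 months after September 4, 2023 is October 4, 2025.
Tolling adds 5 days: October 4, 2025 + 5 days = October 9, 2025.
From June 8, 2024 through August 24, 2024 inclusive is 78 days; tolling adds 78 days: October 9, 2025 + 78 days = December 26, 2025.
From October 4, 2024 through December 27, 2024 inclusive is 85 days; tolling adds 85 days: December 26, 2025 + 85 days = March 21, 2026.
March 21, 2026 is Saturday; March 22, 2026 is Sunday. The next qualifying day is March 23, 2026.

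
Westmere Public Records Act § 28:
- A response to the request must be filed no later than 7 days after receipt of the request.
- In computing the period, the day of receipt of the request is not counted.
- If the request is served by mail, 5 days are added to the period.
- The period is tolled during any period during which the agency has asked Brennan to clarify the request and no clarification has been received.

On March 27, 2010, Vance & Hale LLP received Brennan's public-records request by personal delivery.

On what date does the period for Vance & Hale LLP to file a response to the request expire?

April 3, 2010

7 days after March 27, 2010 is April 3, 2010.
Service was not by mail, so no mail extension applies.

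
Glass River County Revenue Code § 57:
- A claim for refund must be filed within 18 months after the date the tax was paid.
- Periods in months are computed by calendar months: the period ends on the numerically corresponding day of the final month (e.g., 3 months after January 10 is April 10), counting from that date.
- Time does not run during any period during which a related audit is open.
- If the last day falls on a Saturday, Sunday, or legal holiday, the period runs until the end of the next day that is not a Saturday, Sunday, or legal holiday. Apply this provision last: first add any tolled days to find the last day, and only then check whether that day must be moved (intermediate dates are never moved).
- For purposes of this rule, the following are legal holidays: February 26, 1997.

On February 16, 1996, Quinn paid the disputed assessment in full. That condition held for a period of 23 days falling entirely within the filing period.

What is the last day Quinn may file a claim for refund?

September 8, 1997

18 months after February 16, 1996 is August 16, 1997.
Tolling adds 23 days: August 16, 1997 + 23 days = September 8, 1997.
September 8, 1997 is a Monday and not a legal holiday, so no extension applies.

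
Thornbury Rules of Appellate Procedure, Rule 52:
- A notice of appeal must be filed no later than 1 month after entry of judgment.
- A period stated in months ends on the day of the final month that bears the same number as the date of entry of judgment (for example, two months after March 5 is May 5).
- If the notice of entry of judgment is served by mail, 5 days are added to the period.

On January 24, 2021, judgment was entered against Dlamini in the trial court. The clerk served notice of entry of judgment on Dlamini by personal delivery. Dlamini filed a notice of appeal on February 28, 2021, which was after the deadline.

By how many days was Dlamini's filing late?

1 month after January 24, 2021 is February 24, 2021.
Service was not by mail, so no mail extension applies.
The deadline is February 24, 2021; from February 24, 2021 to February 28, 2021 is 4 days.

4 days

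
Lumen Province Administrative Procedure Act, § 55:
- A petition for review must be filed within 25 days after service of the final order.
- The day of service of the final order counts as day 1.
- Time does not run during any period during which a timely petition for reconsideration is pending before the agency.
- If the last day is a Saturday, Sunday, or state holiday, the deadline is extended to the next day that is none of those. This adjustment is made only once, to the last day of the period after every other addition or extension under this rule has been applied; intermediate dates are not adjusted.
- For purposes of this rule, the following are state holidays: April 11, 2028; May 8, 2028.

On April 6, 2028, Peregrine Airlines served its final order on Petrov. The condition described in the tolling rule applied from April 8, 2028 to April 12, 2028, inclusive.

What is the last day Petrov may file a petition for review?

Counting April 6, 2028 as day 1, day 25 is April 30, 2028.
From April 8, 2028 through April 12, 2028 inclusive is 5 days; tolling adds 5 days: April 30, 2028 + 5 days = May 5, 2028.
May 5, 2028 is a Friday and not a state holiday, so no extension applies.

May 5, 2028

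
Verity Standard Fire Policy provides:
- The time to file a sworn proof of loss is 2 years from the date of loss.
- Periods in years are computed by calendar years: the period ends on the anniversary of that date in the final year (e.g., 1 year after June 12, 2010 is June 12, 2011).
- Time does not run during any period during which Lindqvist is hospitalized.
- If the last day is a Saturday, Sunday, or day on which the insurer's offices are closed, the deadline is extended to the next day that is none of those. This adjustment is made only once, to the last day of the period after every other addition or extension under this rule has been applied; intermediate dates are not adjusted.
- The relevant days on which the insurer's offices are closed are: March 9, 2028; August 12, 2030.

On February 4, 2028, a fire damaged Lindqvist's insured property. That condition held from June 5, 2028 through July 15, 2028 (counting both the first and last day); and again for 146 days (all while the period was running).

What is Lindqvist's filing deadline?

2 years after February 4, 2028 is February 4, 2030.
From June 5, 2028 through July 15, 2028 inclusive is 41 days; tolling adds 41 days: February 4, 2030 + 41 days = March 17, 2030.
Tolling adds 146 days: March 17, 2030 + 146 days = August 10, 2030.
August 10, 2030 is Saturday; August 11, 2030 is Sunday; August 12, 2030 is a listed holiday. The next qualifying day is August 13, 2030.

August 13, 2030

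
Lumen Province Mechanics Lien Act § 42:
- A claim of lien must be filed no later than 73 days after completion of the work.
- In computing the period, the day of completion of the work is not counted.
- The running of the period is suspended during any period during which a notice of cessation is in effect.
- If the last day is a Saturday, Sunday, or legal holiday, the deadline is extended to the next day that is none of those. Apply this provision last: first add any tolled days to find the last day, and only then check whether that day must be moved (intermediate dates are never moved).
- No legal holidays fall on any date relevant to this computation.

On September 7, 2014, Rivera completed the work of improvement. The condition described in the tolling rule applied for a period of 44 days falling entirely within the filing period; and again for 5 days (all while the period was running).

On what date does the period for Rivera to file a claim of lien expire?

January 7, 2015

73 days after September 7, 2014 is November 19, 2014.
Tolling adds 44 days: November 19, 2014 + 44 days = January 2, 2015.
Tolling adds 5 days: January 2, 2015 + 5 days = January 7, 2015.
January 7, 2015 is a Wednesday and not a legal holiday, so no extension applies.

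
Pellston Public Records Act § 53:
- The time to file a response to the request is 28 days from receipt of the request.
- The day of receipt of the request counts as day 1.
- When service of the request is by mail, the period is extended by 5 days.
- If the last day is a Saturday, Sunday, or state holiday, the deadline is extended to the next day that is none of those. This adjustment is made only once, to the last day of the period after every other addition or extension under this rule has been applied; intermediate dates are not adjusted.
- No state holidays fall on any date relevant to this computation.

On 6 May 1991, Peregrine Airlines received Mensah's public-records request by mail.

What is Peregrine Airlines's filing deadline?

June 7, 1991

Counting 6 May 1991 as day 1, day 28 is June 2, 1991.
Service was by mail, adding 5 days: June 2, 1991 + 5 days = June 7, 1991.
June 7, 1991 is a Friday and not a state holiday, so no extension applies.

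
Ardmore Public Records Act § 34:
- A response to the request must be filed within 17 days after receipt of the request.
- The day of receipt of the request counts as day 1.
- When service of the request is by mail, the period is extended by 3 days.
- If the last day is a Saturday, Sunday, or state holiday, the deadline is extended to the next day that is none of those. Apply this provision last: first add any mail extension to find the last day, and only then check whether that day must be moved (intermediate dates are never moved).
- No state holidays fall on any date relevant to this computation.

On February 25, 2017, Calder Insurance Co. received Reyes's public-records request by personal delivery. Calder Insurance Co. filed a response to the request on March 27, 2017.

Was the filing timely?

Counting February 25, 2017 as day 1, day 17 is March 13, 2017.
Service was not by mail, so no mail extension applies.
March 13, 2017 is a Monday and not a state holiday, so no extension applies.
The deadline is March 13, 2017; the filing on March 27, 2017 is after that date.

No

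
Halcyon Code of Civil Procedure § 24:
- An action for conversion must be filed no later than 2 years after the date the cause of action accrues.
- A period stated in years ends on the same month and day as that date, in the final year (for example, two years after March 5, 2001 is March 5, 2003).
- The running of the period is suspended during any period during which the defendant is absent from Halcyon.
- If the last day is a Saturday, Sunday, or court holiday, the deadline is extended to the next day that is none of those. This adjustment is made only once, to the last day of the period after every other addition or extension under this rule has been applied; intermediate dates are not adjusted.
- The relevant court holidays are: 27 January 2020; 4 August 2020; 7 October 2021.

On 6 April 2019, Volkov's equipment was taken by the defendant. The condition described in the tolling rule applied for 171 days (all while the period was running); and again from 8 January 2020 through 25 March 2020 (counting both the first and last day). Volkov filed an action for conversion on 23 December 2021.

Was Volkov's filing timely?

No

2 years after 6 April 2019 is April 6, 2021.
Tolling adds 171 days: April 6, 2021 + 171 days = September 24, 2021.
From January 8, 2020 through March 25, 2020 inclusive is 78 days; tolling adds 78 days: September 24, 2021 + 78 days = December 11, 2021.
December 11, 2021 is Saturday; December 12, 2021 is Sunday. The next qualifying day is December 13, 2021.
The deadline is December 13, 2021; the filing on December 23, 2021 is after that date.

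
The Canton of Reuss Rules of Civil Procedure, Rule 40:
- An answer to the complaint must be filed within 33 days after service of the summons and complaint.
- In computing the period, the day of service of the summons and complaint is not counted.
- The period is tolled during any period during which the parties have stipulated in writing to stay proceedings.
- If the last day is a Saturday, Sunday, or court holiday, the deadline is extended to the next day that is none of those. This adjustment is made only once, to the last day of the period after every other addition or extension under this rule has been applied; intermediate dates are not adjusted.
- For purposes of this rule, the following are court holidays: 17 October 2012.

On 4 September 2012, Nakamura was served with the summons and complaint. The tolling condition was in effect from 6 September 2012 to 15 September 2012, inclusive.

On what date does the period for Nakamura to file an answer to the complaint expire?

33 days after 4 September 2012 is October 7, 2012.
From September 6, 2012 through September 15, 2012 inclusive is 10 days; tolling adds 10 days: October 7, 2012 + 10 days = October 17, 2012.
October 17, 2012 is a listed holiday. The next qualifying day is October 18, 2012.

October 18, 2012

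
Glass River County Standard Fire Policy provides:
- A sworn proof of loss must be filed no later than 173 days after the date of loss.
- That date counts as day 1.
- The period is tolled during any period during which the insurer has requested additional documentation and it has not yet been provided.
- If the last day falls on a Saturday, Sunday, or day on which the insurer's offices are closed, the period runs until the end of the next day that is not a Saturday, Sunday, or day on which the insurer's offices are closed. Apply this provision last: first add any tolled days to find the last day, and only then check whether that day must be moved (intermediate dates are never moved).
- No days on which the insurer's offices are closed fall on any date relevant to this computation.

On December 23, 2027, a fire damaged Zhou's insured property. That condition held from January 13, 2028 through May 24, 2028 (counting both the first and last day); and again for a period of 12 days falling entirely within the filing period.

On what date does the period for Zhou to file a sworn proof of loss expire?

Counting December 23, 2027 as day 1, day 173 is June 12, 2028.
From January 13, 2028 through May 24, 2028 inclusive is 133 days; tolling adds 133 days: June 12, 2028 + 133 days = October 23, 2028.
Tolling adds 12 days: October 23, 2028 + 12 days = November 4, 2028.
November 4, 2028 is Saturday; November 5, 2028 is Sunday. The next qualifying day is November 6, 2028.

November 6, 2028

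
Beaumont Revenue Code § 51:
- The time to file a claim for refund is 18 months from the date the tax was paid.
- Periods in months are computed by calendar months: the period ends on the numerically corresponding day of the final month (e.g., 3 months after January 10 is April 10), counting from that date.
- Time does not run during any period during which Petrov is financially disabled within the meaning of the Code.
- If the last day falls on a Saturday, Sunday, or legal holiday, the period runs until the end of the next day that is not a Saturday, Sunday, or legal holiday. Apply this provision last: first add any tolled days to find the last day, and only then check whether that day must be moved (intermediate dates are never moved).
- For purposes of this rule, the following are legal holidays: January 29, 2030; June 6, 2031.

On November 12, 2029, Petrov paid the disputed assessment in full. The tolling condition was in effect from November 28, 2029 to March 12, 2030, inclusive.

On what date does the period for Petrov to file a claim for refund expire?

18 months after November 12, 2029 is May 12, 2031.
From November 28, 2029 through March 12, 2030 inclusive is 105 days; tolling adds 105 days: May 12, 2031 + 105 days = August 25, 2031.
August 25, 2031 is a Monday and not a legal holiday, so no extension applies.

August 25, 2031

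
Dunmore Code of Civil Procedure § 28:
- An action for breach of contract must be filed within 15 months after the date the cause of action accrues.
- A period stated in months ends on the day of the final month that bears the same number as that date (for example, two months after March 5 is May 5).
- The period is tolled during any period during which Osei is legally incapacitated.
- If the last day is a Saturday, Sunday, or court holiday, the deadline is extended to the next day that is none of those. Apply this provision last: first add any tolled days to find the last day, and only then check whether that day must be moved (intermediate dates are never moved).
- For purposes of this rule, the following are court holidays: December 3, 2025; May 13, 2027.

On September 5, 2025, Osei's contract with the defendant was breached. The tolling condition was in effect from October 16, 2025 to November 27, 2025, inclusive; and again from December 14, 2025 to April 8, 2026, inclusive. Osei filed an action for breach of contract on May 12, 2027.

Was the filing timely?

15 months after September 5, 2025 is December 5, 2026.
From October 16, 2025 through November 27, 2025 inclusive is 43 days; tolling adds 43 days: December 5, 2026 + 43 days = January 17, 2027.
From December 14, 2025 through April 8, 2026 inclusive is 116 days; tolling adds 116 days: January 17, 2027 + 116 days = May 13, 2027.
May 13, 2027 is a listed holiday. The next qualifying day is May 14, 2027.
The deadline is May 14, 2027; the filing on May 12, 2027 is on or before that date.

Yes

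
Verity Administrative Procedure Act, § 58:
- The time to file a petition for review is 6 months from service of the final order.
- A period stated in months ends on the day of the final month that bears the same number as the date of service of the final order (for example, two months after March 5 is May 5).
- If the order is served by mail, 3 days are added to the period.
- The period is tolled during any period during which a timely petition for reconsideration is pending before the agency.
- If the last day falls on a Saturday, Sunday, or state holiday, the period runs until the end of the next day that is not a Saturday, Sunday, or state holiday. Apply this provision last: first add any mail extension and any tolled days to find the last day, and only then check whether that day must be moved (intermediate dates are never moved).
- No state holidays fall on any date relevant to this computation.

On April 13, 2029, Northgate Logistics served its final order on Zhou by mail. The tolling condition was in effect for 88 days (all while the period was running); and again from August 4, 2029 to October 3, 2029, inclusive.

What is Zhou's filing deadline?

March 14, 2030

6 months after April 13, 2029 is October 13, 2029.
Service was by mail, adding 3 days: October 13, 2029 + 3 days = October 16, 2029.
Tolling adds 88 days: October 16, 2029 + 88 days = January 12, 2030.
From August 4, 2029 through October 3, 2029 inclusive is 61 days; tolling adds 61 days: January 12, 2030 + 61 days = March 14, 2030.
March 14, 2030 is a Thursday and not a state holiday, so no extension applies.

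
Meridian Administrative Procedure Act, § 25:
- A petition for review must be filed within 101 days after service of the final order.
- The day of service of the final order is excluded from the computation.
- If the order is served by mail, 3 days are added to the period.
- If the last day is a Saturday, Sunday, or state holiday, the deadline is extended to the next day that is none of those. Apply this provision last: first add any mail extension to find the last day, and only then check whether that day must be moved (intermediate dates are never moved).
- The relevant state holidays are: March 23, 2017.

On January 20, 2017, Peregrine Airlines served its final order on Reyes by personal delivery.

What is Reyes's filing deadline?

May 1, 2017

101 days after January 20, 2017 is May 1, 2017.
Service was not by mail, so no mail extension applies.
May 1, 2017 is a Monday and not a state holiday, so no extension applies.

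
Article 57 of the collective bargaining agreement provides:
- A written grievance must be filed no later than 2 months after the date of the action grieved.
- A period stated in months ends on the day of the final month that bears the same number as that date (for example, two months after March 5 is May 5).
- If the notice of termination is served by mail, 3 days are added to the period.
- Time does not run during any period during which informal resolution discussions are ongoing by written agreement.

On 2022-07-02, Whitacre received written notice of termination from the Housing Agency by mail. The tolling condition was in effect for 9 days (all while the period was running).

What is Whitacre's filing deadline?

2 months after 2022-07-02 is September 2, 2022.
Service was by mail, adding 3 days: September 2, 2022 + 3 days = September 5, 2022.
Tolling adds 9 days: September 5, 2022 + 9 days = September 14, 2022.

September 14, 2022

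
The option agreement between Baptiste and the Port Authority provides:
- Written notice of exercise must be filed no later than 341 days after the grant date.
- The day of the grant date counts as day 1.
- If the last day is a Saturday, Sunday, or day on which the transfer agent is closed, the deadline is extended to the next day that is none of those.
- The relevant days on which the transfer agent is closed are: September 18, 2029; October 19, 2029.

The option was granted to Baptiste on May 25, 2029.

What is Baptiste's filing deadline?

Counting May 25, 2029 as day 1, day 341 is April 30, 2030.
April 30, 2030 is a Tuesday and not a day on which the transfer agent is closed, so no extension applies.

April 30, 2030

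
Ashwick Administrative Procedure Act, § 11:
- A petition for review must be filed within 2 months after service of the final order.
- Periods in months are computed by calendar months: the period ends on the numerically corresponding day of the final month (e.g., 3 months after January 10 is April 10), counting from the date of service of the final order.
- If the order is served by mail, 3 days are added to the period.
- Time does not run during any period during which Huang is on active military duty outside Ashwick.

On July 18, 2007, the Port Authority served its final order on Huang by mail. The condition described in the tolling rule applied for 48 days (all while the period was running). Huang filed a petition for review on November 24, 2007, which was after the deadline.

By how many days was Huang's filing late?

16 days

2 months after July 18, 2007 is September 18, 2007.
Service was by mail, adding 3 days: September 18, 2007 + 3 days = September 21, 2007.
Tolling adds 48 days: September 21, 2007 + 48 days = November 8, 2007.
The deadline is November 8, 2007; from November 8, 2007 to November 24, 2007 is 16 days.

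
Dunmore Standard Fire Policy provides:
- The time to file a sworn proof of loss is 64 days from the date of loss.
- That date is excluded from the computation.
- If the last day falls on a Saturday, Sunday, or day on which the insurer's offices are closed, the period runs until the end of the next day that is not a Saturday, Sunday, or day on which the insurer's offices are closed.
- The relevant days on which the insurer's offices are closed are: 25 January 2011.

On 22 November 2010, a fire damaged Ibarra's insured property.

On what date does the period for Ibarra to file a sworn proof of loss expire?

64 days after 22 November 2010 is January 25, 2011.
January 25, 2011 is a listed holiday. The next qualifying day is January 26, 2011.

January 26, 2011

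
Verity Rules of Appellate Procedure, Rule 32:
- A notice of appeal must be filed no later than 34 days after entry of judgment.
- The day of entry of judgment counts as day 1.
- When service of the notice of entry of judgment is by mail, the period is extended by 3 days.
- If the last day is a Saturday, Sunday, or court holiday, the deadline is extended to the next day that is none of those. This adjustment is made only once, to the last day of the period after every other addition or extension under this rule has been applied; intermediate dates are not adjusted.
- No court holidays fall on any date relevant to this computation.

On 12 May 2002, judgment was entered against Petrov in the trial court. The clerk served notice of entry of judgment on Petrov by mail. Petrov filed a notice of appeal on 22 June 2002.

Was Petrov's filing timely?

No

Counting 12 May 2002 as day 1, day 34 is June 14, 2002.
Service was by mail, adding 3 days: June 14, 2002 + 3 days = June 17, 2002.
June 17, 2002 is a Monday and not a court holiday, so no extension applies.
The deadline is June 17, 2002; the filing on June 22, 2002 is after that date.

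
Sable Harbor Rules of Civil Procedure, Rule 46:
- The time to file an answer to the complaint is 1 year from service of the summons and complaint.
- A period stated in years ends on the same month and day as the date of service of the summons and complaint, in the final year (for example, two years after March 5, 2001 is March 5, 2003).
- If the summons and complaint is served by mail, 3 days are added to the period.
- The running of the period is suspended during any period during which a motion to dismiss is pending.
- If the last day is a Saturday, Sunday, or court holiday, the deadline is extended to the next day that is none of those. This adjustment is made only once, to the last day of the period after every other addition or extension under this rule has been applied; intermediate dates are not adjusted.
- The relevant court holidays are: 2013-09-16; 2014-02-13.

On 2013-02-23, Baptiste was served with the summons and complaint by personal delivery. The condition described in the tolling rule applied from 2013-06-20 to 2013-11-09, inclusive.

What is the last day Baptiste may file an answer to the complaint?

July 16, 2014

1 year after 2013-02-23 is February 23, 2014.
Service was not by mail, so no mail extension applies.
From June 20, 2013 through November 9, 2013 inclusive is 143 days; tolling adds 143 days: February 23, 2014 + 143 days = July 16, 2014.
July 16, 2014 is a Wednesday and not a court holiday, so no extension applies.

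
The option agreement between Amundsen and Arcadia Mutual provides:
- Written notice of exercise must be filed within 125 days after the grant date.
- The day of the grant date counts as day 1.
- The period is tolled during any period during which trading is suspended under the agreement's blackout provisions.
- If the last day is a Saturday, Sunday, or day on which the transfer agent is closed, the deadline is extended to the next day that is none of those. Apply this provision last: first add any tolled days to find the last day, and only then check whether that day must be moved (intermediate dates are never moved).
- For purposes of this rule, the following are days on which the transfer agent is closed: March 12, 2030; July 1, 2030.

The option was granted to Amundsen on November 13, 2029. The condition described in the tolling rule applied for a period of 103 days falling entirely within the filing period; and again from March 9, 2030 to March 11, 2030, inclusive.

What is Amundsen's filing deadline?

Counting November 13, 2029 as day 1, day 125 is March 17, 2030.
Tolling adds 103 days: March 17, 2030 + 103 days = June 28, 2030.
From March 9, 2030 through March 11, 2030 inclusive is 3 days; tolling adds 3 days: June 28, 2030 + 3 days = July 1, 2030.
July 1, 2030 is a listed holiday. The next qualifying day is July 2, 2030.

July 2, 2030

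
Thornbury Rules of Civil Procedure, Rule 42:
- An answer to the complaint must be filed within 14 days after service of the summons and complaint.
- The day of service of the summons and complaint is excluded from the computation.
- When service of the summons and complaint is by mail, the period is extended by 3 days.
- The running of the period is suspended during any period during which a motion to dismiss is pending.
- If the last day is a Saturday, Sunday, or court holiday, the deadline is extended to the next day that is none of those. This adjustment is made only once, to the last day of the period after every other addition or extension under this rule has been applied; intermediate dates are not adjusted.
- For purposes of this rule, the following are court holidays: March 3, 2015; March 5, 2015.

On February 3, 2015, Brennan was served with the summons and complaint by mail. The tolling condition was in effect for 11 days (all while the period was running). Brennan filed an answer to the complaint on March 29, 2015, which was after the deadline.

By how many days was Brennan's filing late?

14 days after February 3, 2015 is February 17, 2015.
Service was by mail, adding 3 days: February 17, 2015 + 3 days = February 20, 2015.
Tolling adds 11 days: February 20, 2015 + 11 days = March 3, 2015.
March 3, 2015 is a listed holiday. The next qualifying day is March 4, 2015.
The deadline is March 4, 2015; from March 4, 2015 to March 29, 2015 is 25 days.

25 days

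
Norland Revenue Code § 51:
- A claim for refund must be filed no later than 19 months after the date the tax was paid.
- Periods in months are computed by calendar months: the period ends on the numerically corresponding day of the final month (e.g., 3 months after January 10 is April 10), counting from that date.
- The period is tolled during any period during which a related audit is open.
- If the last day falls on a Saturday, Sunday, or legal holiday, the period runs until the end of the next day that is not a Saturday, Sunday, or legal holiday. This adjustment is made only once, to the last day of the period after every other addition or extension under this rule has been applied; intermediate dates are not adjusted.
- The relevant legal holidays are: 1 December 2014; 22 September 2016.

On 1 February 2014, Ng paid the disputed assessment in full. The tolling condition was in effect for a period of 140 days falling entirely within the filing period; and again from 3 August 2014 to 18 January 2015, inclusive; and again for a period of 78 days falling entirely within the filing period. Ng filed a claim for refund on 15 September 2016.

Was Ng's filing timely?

Yes

19 months after 1 February 2014 is September 1, 2015.
Tolling adds 140 days: September 1, 2015 + 140 days = January 19, 2016.
From August 3, 2014 through January 18, 2015 inclusive is 169 days; tolling adds 169 days: January 19, 2016 + 169 days = July 6, 2016.
Tolling adds 78 days: July 6, 2016 + 78 days = September 22, 2016.
September 22, 2016 is a listed holiday. The next qualifying day is September 23, 2016.
The deadline is September 23, 2016; the filing on September 15, 2016 is on or before that date.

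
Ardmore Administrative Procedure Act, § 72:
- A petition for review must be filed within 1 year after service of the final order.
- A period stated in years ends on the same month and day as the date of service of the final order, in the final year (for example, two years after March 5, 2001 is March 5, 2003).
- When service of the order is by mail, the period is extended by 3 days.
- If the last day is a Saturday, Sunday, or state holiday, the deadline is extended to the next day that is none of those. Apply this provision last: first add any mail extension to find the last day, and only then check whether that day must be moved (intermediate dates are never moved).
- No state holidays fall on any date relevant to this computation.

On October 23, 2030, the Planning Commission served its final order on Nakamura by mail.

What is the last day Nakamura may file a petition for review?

1 year after October 23, 2030 is October 23, 2031.
Service was by mail, adding 3 days: October 23, 2031 + 3 days = October 26, 2031.
October 26, 2031 is Sunday. The next qualifying day is October 27, 2031.

October 27, 2031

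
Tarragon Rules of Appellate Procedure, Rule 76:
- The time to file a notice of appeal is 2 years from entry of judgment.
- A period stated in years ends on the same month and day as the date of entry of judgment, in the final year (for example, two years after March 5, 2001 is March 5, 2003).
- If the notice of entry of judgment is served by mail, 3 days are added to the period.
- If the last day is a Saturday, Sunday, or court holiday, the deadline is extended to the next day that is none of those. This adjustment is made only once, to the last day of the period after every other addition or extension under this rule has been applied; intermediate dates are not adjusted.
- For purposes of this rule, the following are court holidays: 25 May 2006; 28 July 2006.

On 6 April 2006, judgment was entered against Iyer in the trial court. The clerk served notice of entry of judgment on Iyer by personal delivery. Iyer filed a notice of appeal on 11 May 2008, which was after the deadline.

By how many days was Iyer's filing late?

34 days

2 years after 6 April 2006 is April 6, 2008.
Service was not by mail, so no mail extension applies.
April 6, 2008 is Sunday. The next qualifying day is April 7, 2008.
The deadline is April 7, 2008; from April 7, 2008 to May 11, 2008 is 34 days.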